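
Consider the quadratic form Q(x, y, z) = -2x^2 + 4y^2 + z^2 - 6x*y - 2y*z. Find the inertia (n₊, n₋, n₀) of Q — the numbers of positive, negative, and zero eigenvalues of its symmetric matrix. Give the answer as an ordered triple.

(2, 1, 0)

The symmetric matrix is A = [[-2, -3, 0], [-3, 4, -1], [0, -1, 1]].
Row-reducing A symmetrically gives the diagonal entries -2, 17/2, 15/17.
That gives 2 positive, 1 negative pivots.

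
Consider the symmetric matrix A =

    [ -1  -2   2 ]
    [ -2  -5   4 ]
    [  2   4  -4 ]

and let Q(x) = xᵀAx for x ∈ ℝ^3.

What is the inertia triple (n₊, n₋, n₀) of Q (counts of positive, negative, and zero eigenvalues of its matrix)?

(0, 2, 1)

Symmetric row and column elimination reduces A to a congruent diagonal form with pivots -1, -1, 0.
Counting signs: 2 negative, 1 zero.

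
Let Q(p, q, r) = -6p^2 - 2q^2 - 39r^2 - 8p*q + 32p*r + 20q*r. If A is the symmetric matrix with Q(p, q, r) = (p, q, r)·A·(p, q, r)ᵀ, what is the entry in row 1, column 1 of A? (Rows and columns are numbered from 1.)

-6

The coefficient of p^2 in Q is -6, and that is exactly A[1,1].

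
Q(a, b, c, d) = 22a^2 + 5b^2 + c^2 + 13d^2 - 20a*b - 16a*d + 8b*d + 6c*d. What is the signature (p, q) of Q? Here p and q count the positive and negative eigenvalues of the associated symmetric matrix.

(4, 0)

Write A = [[22, -10, 0, -8], [-10, 5, 0, 4], [0, 0, 1, 3], [-8, 4, 3, 13]].
Congruent diagonalization of A (simultaneous row and column reduction) yields pivots 22, 5/11, 1, 4/5.
So there are 4 positive pivots.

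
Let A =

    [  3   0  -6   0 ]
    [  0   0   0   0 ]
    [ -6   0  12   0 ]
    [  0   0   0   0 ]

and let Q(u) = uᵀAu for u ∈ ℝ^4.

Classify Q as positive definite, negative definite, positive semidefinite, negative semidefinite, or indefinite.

Symmetric row and column elimination reduces A to a congruent diagonal form with pivots 3, 0, 0, 0.
Counting signs: 1 positive, 3 zero.
Hence Q is positive semidefinite.

positive semidefinite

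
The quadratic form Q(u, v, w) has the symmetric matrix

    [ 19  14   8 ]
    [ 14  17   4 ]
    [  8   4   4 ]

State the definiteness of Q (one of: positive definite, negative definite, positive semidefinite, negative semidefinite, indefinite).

positive definite

An LDLᵀ factorisation of A has diagonal entries 19, 127/19, 12/127.
Counting signs: 3 positive.
Hence Q is positive definite.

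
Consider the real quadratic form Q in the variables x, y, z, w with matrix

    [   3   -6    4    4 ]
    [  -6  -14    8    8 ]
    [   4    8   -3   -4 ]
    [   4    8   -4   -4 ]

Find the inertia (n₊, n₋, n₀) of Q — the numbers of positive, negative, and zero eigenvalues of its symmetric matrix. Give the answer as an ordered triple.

Symmetric row and column elimination reduces A to a congruent diagonal form with pivots 3, -26, 59/39, 20/59.
So there are 3 positive, 1 negative pivots.

(3, 1, 0)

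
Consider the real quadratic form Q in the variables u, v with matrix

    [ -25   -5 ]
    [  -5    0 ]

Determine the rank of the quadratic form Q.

An LDLᵀ factorisation of A has diagonal entries -25, 1.
Counting signs: 1 positive, 1 negative.
The rank is the number of nonzero pivots: 2.

2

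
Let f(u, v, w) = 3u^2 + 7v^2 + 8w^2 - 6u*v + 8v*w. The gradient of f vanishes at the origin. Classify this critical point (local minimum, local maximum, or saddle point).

The Hessian at the origin is H = [[6, -6, 0], [-6, 14, 8], [0, 8, 16]].
Congruent diagonalization of H (simultaneous row and column reduction) yields pivots 6, 8, 8.
So there are 3 positive pivots.
H is positive definite, so the origin is a strict local minimum.

local minimum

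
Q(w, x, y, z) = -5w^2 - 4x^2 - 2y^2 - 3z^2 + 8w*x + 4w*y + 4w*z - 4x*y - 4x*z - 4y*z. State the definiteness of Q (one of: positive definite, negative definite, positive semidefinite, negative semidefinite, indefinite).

The symmetric matrix of Q is A = [[-5, 4, 2, 2], [4, -4, -2, -2], [2, -2, -2, -2], [2, -2, -2, -3]].
Leading principal minors: Δ_1 = -5, Δ_2 = 4, Δ_3 = -4, Δ_4 = 4.
The signs alternate starting with Δ_1 < 0, so by Sylvester's criterion Q is negative definite.

negative definite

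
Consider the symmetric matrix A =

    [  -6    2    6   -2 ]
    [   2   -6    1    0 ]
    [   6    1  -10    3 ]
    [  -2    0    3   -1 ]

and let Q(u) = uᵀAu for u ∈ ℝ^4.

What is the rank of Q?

Applying the same elementary operations to the rows and columns of A produces a congruent diagonal matrix with entries -6, -16/3, -37/16, -3/37.
That gives 4 negative pivots.
The rank is the number of nonzero pivots: 4.

4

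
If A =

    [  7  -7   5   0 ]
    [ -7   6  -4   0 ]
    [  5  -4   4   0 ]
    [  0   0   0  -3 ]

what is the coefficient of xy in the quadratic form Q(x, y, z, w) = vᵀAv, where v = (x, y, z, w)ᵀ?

-14

The coefficient of xy is A[1,2] + A[2,1] = 2·(-7) = -14.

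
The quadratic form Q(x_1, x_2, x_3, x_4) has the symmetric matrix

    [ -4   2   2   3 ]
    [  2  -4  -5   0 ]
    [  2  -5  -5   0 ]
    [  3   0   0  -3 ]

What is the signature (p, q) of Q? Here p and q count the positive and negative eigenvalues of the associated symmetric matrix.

(1, 3)

Symmetric row and column elimination reduces A to a congruent diagonal form with pivots -4, -3, 4/3, -3/16.
So there are 1 positive, 3 negative pivots.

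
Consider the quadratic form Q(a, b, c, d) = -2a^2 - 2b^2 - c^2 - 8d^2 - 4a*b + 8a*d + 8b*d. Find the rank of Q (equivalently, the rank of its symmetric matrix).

The symmetric matrix is A = [[-2, -2, 0, 4], [-2, -2, 0, 4], [0, 0, -1, 0], [4, 4, 0, -8]].
Row-reducing A symmetrically gives the diagonal entries -2, 0, -1, 0.
That gives 2 negative, 2 zero pivots.
The rank is the number of nonzero pivots: 2.

2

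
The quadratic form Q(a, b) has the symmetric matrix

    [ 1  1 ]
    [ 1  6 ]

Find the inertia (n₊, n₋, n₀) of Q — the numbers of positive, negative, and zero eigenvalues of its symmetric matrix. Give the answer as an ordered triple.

Symmetric row and column elimination reduces A to a congruent diagonal form with pivots 1, 5.
That gives 2 positive pivots.

(2, 0, 0)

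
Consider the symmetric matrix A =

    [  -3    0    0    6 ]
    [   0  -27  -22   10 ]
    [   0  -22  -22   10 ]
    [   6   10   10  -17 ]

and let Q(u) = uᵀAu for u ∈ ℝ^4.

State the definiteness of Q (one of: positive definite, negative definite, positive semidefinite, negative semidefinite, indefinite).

negative definite

Leading principal minors: Δ_1 = -3, Δ_2 = 81, Δ_3 = -330, Δ_4 = 150.
The signs alternate starting with Δ_1 < 0, so by Sylvester's criterion Q is negative definite.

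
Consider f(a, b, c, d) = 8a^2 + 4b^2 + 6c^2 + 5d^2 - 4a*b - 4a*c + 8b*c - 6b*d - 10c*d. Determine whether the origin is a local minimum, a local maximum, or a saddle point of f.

local minimum

The Hessian at the origin is H = [[16, -4, -4, 0], [-4, 8, 8, -6], [-4, 8, 12, -10], [0, -6, -10, 10]].
Row-reducing H symmetrically gives the diagonal entries 16, 7, 4, 6/7.
Counting signs: 4 positive.
H is positive definite, so the origin is a strict local minimum.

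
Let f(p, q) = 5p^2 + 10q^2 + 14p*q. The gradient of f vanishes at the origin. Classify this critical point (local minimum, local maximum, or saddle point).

local minimum

The Hessian at the origin is H = [[10, 14], [14, 20]].
det H = 10·20 − (14)² = 4 > 0 and H[1,1] = 10 > 0, so H is positive definite.
Therefore the origin is a local minimum.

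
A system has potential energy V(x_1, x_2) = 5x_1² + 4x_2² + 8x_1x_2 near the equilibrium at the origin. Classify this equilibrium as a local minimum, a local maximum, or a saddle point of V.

local minimum

The Hessian at the origin is H = [[10, 8], [8, 8]].
det H = 10·8 − (8)² = 16 > 0 and H[1,1] = 10 > 0, so H is positive definite.
Therefore the origin is a local minimum.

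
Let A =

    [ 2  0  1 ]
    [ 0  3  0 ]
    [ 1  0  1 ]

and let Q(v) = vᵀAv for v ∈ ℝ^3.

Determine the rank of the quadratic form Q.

Congruent diagonalization of A (simultaneous row and column reduction) yields pivots 2, 3, 1/2.
So there are 3 positive pivots.
The rank is the number of nonzero pivots: 3.

3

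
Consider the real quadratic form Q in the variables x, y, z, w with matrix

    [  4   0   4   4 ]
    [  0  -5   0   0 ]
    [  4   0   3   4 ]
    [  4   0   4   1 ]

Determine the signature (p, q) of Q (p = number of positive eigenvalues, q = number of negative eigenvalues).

An LDLᵀ factorisation of A has diagonal entries 4, -5, -1, -3.
So there are 1 positive, 3 negative pivots.

(1, 3)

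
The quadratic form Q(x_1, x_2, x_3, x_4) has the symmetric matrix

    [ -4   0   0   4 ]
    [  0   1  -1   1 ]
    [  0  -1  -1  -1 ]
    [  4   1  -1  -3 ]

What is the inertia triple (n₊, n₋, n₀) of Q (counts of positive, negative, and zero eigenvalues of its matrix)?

(1, 2, 1)

Row-reducing A symmetrically gives the diagonal entries -4, 1, -2, 0.
That gives 1 positive, 2 negative, 1 zero pivots.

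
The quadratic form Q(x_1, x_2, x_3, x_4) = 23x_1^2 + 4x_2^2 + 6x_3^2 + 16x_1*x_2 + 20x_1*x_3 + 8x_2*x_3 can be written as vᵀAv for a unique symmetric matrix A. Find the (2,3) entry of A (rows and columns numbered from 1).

4

The coefficient of x_2·x_3 in Q is 8. For a symmetric A this equals A[2,3] + A[3,2] = 2·A[2,3].
So A[2,3] = 8/2 = 4.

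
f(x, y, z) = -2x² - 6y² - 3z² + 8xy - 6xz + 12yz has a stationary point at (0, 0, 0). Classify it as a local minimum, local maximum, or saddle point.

The Hessian at the origin is H = [[-4, 8, -6], [8, -12, 12], [-6, 12, -6]].
Congruent diagonalization of H (simultaneous row and column reduction) yields pivots -4, 4, 3.
That gives 2 positive, 1 negative pivots.
H is indefinite, so the origin is a saddle point.

saddle point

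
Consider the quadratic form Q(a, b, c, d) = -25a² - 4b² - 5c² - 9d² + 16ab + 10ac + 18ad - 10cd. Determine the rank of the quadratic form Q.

3

The symmetric matrix is A = [[-25, 8, 5, 9], [8, -4, 0, 0], [5, 0, -5, -5], [9, 0, -5, -9]].
Row-reducing A symmetrically gives the diagonal entries -25, -36/25, -20/9, 0.
Counting signs: 3 negative, 1 zero.
The rank is the number of nonzero pivots: 3.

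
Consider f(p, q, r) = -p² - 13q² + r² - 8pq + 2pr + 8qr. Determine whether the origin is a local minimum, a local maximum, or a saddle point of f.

saddle point

The Hessian at the origin is H = [[-2, -8, 2], [-8, -26, 8], [2, 8, 2]].
Row-reducing H symmetrically gives the diagonal entries -2, 6, 4.
Counting signs: 2 positive, 1 negative.
H is indefinite, so the origin is a saddle point.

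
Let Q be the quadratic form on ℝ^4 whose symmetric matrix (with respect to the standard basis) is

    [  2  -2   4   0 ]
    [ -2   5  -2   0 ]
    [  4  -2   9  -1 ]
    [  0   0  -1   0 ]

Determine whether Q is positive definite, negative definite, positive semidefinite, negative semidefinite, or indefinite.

indefinite

Symmetric row and column elimination reduces A to a congruent diagonal form with pivots 2, 3, -1/3, 3.
Counting signs: 3 positive, 1 negative.
Hence Q is indefinite.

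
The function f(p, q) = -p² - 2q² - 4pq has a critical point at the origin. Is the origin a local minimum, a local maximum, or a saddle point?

saddle point

The Hessian at the origin is H = [[-2, -4], [-4, -4]].
det H = -2·-4 − (-4)² = -8 < 0, so H is indefinite.
Therefore the origin is a saddle point.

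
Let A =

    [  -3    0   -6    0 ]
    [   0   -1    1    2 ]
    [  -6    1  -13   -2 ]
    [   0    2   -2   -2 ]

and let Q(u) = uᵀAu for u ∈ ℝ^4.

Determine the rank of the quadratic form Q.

3

Applying the same elementary operations to the rows and columns of A produces a congruent diagonal matrix with entries -3, -1, 0, 2.
So there are 1 positive, 2 negative, 1 zero pivots.
The rank is the number of nonzero pivots: 3.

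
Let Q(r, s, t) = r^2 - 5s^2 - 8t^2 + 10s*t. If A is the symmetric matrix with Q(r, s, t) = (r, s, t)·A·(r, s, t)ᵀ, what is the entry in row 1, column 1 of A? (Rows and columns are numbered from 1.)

The coefficient of r^2 in Q is 1, and that is exactly A[1,1].

1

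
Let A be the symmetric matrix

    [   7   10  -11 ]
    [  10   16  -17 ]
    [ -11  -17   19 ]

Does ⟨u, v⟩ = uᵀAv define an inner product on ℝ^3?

Leading principal minors: Δ_1 = 7, Δ_2 = 12, Δ_3 = 9.
All leading principal minors are positive, so by Sylvester's criterion Q is positive definite.
⟨·,·⟩ is an inner product exactly when A is positive definite.

yes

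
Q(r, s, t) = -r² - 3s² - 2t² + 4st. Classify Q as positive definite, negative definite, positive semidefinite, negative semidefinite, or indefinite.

The symmetric matrix of Q is A = [[-1, 0, 0], [0, -3, 2], [0, 2, -2]].
Leading principal minors: Δ_1 = -1, Δ_2 = 3, Δ_3 = -2.
The signs alternate starting with Δ_1 < 0, so by Sylvester's criterion Q is negative definite.

negative definite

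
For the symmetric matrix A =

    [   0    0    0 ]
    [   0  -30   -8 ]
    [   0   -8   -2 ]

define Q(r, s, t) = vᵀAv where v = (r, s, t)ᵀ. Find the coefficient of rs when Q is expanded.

The coefficient of rs is A[1,2] + A[2,1] = 2·0 = 0.

0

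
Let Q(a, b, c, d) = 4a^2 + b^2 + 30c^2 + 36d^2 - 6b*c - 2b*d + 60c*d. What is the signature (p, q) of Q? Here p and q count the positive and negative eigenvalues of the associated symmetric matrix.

(4, 0)

Write A = [[4, 0, 0, 0], [0, 1, -3, -1], [0, -3, 30, 30], [0, -1, 30, 36]].
An LDLᵀ factorisation of A has diagonal entries 4, 1, 21, 2/7.
So there are 4 positive pivots.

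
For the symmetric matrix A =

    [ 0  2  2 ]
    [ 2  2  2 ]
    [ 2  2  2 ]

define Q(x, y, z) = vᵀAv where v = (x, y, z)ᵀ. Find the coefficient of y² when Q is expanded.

2

The coefficient of y² is the diagonal entry A[2,2] = 2.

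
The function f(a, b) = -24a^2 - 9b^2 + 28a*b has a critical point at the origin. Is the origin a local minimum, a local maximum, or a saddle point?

local maximum

The Hessian at the origin is H = [[-48, 28], [28, -18]].
det H = -48·-18 − (28)² = 80 > 0 and H[1,1] = -48 < 0, so H is negative definite.
Therefore the origin is a local maximum.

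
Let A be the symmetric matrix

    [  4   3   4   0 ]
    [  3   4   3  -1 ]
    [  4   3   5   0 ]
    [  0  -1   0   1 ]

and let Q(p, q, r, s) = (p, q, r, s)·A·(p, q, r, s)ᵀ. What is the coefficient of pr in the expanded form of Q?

8

The coefficient of pr is A[1,3] + A[3,1] = 2·4 = 8.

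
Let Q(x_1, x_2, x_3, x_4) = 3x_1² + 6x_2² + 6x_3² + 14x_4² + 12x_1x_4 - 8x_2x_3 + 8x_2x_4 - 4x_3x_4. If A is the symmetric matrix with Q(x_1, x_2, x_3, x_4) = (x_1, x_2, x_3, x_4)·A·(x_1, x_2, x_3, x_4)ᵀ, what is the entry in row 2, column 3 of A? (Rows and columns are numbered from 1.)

-4

The coefficient of x_2·x_3 in Q is -8. For a symmetric A this equals A[2,3] + A[3,2] = 2·A[2,3].
So A[2,3] = -8/2 = -4.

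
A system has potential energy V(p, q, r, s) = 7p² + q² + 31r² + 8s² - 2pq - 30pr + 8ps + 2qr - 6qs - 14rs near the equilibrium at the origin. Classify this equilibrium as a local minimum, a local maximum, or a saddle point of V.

saddle point

The Hessian at the origin is H = [[14, -2, -30, 8], [-2, 2, 2, -6], [-30, 2, 62, -14], [8, -6, -14, 16]].
Congruent diagonalization of H (simultaneous row and column reduction) yields pivots 14, 12/7, -16/3, -1/4.
Counting signs: 2 positive, 2 negative.
H is indefinite, so the origin is a saddle point.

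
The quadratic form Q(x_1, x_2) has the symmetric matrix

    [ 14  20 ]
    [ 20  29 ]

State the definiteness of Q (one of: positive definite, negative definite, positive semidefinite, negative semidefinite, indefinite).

Leading principal minors: Δ_1 = 14, Δ_2 = 6.
All leading principal minors are positive, so by Sylvester's criterion Q is positive definite.

positive definite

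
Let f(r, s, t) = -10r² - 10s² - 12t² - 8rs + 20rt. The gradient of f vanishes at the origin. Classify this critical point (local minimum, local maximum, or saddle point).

local maximum

The Hessian at the origin is H = [[-20, -8, 20], [-8, -20, 0], [20, 0, -24]].
Symmetric row and column elimination reduces H to a congruent diagonal form with pivots -20, -84/5, -4/21.
Counting signs: 3 negative.
H is negative definite, so the origin is a strict local maximum.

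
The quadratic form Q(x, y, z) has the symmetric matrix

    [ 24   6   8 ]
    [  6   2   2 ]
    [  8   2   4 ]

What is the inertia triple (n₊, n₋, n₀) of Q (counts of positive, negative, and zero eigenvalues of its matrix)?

(3, 0, 0)

An LDLᵀ factorisation of A has diagonal entries 24, 1/2, 4/3.
That gives 3 positive pivots.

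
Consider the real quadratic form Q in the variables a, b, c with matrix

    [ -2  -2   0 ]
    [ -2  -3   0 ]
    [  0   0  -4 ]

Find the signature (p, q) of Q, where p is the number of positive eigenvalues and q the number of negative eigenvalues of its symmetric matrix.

(0, 3)

Applying the same elementary operations to the rows and columns of A produces a congruent diagonal matrix with entries -2, -1, -4.
So there are 3 negative pivots.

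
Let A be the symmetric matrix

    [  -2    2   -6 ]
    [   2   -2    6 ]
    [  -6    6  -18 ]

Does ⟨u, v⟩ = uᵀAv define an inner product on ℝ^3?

no

Symmetric row and column elimination reduces A to a congruent diagonal form with pivots -2, 0, 0.
Counting signs: 1 negative, 2 zero.
Hence Q is negative semidefinite.
⟨·,·⟩ is an inner product exactly when A is positive definite.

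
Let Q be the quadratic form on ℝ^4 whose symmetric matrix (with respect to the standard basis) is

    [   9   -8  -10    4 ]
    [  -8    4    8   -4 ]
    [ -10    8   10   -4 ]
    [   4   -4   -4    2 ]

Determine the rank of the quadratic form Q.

4

An LDLᵀ factorisation of A has diagonal entries 9, -28/9, -6/7, 2/3.
That gives 2 positive, 2 negative pivots.
The rank is the number of nonzero pivots: 4.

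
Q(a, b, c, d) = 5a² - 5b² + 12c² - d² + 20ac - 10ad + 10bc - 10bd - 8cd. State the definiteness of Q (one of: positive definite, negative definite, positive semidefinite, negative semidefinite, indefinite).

Write A = [[5, 0, 10, -5], [0, -5, 5, -5], [10, 5, 12, -4], [-5, -5, -4, -1]].
Row-reducing A symmetrically gives the diagonal entries 5, -5, -3, -2/3.
So there are 1 positive, 3 negative pivots.
Hence Q is indefinite.

indefinite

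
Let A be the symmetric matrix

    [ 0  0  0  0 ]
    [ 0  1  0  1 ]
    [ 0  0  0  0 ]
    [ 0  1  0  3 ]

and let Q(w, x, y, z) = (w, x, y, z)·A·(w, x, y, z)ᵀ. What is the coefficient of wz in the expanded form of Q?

The coefficient of wz is A[1,4] + A[4,1] = 2·0 = 0.

0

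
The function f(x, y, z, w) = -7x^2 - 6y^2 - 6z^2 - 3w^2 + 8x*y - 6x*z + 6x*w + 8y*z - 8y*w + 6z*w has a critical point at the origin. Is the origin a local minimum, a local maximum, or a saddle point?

local maximum

The Hessian at the origin is H = [[-14, 8, -6, 6], [8, -12, 8, -8], [-6, 8, -12, 6], [6, -8, 6, -6]].
Row-reducing H symmetrically gives the diagonal entries -14, -52/7, -86/13, -24/43.
Counting signs: 4 negative.
H is negative definite, so the origin is a strict local maximum.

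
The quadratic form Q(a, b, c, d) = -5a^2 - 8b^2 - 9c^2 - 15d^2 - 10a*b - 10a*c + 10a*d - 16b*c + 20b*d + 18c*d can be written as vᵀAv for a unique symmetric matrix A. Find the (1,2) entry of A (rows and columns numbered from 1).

The coefficient of a·b in Q is -10. For a symmetric A this equals A[1,2] + A[2,1] = 2·A[1,2].
So A[1,2] = -10/2 = -5.

-5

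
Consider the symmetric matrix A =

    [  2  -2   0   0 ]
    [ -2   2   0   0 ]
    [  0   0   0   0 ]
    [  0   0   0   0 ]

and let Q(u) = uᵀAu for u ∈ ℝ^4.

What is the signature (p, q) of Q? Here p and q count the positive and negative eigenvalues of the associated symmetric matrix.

Symmetric row and column elimination reduces A to a congruent diagonal form with pivots 2, 0, 0, 0.
So there are 1 positive, 3 zero pivots.

(1, 0)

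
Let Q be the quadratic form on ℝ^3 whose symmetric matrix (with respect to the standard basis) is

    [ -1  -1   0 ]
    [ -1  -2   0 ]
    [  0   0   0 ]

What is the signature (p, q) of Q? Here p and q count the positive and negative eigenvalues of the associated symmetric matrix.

Symmetric row and column elimination reduces A to a congruent diagonal form with pivots -1, -1, 0.
So there are 2 negative, 1 zero pivots.

(0, 2)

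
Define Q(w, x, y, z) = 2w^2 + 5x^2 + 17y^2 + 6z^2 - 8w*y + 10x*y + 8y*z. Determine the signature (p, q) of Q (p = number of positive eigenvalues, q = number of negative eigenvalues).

The symmetric matrix is A = [[2, 0, -4, 0], [0, 5, 5, 0], [-4, 5, 17, 4], [0, 0, 4, 6]].
Row-reducing A symmetrically gives the diagonal entries 2, 5, 4, 2.
Counting signs: 4 positive.

(4, 0)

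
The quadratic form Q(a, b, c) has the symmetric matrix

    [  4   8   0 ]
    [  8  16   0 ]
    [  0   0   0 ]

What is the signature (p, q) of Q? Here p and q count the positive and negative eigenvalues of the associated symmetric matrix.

Symmetric row and column elimination reduces A to a congruent diagonal form with pivots 4, 0, 0.
That gives 1 positive, 2 zero pivots.

(1, 0)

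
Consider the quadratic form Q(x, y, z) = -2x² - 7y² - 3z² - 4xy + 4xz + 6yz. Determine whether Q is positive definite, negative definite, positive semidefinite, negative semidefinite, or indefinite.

The symmetric matrix of Q is A = [[-2, -2, 2], [-2, -7, 3], [2, 3, -3]].
Leading principal minors: Δ_1 = -2, Δ_2 = 10, Δ_3 = -8.
The signs alternate starting with Δ_1 < 0, so by Sylvester's criterion Q is negative definite.

negative definite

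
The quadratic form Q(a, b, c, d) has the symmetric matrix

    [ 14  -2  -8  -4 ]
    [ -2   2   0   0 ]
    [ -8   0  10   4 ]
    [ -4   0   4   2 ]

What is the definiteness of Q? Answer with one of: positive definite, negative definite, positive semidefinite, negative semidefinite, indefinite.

positive definite

Applying the same elementary operations to the rows and columns of A produces a congruent diagonal matrix with entries 14, 12/7, 14/3, 2/7.
So there are 4 positive pivots.
Hence Q is positive definite.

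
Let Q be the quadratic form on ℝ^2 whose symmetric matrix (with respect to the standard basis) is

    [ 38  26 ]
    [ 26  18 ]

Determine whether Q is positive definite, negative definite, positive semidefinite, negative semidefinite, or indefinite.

positive definite

Applying the same elementary operations to the rows and columns of A produces a congruent diagonal matrix with entries 38, 4/19.
That gives 2 positive pivots.
Hence Q is positive definite.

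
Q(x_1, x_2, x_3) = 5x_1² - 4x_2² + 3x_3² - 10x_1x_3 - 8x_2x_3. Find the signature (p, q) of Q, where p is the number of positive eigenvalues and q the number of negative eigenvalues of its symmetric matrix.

(2, 1)

Write A = [[5, 0, -5], [0, -4, -4], [-5, -4, 3]].
Symmetric row and column elimination reduces A to a congruent diagonal form with pivots 5, -4, 2.
That gives 2 positive, 1 negative pivots.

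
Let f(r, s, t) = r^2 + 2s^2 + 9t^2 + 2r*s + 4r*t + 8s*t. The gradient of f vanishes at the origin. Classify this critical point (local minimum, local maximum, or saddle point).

The Hessian at the origin is H = [[2, 2, 4], [2, 4, 8], [4, 8, 18]].
Congruent diagonalization of H (simultaneous row and column reduction) yields pivots 2, 2, 2.
Counting signs: 3 positive.
H is positive definite, so the origin is a strict local minimum.

local minimum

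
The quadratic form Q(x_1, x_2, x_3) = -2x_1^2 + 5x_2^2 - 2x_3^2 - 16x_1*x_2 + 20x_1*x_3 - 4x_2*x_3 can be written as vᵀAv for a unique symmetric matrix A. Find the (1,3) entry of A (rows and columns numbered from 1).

10

The coefficient of x_1·x_3 in Q is 20. For a symmetric A this equals A[1,3] + A[3,1] = 2·A[1,3].
So A[1,3] = 20/2 = 10.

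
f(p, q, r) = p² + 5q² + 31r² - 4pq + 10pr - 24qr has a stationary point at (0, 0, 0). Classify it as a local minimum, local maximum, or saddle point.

local minimum

The Hessian at the origin is H = [[2, -4, 10], [-4, 10, -24], [10, -24, 62]].
Row-reducing H symmetrically gives the diagonal entries 2, 2, 4.
So there are 3 positive pivots.
H is positive definite, so the origin is a strict local minimum.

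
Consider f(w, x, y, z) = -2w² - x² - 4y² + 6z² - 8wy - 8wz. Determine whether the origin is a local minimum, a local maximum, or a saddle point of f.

The Hessian at the origin is H = [[-4, 0, -8, -8], [0, -2, 0, 0], [-8, 0, -8, 0], [-8, 0, 0, 12]].
Symmetric row and column elimination reduces H to a congruent diagonal form with pivots -4, -2, 8, -4.
Counting signs: 1 positive, 3 negative.
H is indefinite, so the origin is a saddle point.

saddle point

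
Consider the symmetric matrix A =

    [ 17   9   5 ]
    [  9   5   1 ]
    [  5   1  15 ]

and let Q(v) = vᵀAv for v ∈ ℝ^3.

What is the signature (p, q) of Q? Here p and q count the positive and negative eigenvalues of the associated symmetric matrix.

(3, 0)

Applying the same elementary operations to the rows and columns of A produces a congruent diagonal matrix with entries 17, 4/17, 2.
So there are 3 positive pivots.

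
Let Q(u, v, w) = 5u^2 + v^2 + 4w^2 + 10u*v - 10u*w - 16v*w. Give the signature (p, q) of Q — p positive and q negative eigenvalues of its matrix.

(2, 1)

The associated matrix is A = [[5, 5, -5], [5, 1, -8], [-5, -8, 4]].
Applying the same elementary operations to the rows and columns of A produces a congruent diagonal matrix with entries 5, -4, 5/4.
So there are 2 positive, 1 negative pivots.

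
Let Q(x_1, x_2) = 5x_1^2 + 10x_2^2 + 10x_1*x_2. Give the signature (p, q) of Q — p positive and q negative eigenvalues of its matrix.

The associated matrix is A = [[5, 5], [5, 10]].
Symmetric row and column elimination reduces A to a congruent diagonal form with pivots 5, 5.
That gives 2 positive pivots.

(2, 0)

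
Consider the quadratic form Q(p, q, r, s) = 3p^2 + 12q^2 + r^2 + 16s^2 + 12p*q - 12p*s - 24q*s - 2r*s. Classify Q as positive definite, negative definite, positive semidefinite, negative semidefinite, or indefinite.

The symmetric matrix is A = [[3, 6, 0, -6], [6, 12, 0, -12], [0, 0, 1, -1], [-6, -12, -1, 16]].
Symmetric row and column elimination reduces A to a congruent diagonal form with pivots 3, 0, 1, 3.
Counting signs: 3 positive, 1 zero.
Hence Q is positive semidefinite.

positive semidefinite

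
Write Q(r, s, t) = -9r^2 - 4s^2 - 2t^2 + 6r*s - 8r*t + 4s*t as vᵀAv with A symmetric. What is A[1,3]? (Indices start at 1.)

The coefficient of r·t in Q is -8. For a symmetric A this equals A[1,3] + A[3,1] = 2·A[1,3].
So A[1,3] = -8/2 = -4.

-4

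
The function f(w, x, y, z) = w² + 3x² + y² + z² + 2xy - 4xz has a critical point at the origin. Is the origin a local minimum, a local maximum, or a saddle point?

saddle point

The Hessian at the origin is H = [[2, 0, 0, 0], [0, 6, 2, -4], [0, 2, 2, 0], [0, -4, 0, 2]].
Congruent diagonalization of H (simultaneous row and column reduction) yields pivots 2, 6, 4/3, -2.
That gives 3 positive, 1 negative pivots.
H is indefinite, so the origin is a saddle point.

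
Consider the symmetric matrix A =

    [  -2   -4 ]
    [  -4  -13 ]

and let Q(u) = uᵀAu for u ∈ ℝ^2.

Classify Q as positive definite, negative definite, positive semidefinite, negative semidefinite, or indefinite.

Leading principal minors: Δ_1 = -2, Δ_2 = 10.
The signs alternate starting with Δ_1 < 0, so by Sylvester's criterion Q is negative definite.

negative definite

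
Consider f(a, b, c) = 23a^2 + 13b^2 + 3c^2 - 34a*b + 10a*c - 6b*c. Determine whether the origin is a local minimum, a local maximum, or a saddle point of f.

The Hessian at the origin is H = [[46, -34, 10], [-34, 26, -6], [10, -6, 6]].
Applying the same elementary operations to the rows and columns of H produces a congruent diagonal matrix with entries 46, 20/23, 8/5.
Counting signs: 3 positive.
H is positive definite, so the origin is a strict local minimum.

local minimum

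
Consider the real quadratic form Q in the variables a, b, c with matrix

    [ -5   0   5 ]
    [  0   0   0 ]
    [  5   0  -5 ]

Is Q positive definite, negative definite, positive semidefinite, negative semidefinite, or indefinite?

negative semidefinite

Row-reducing A symmetrically gives the diagonal entries -5, 0, 0.
That gives 1 negative, 2 zero pivots.
Hence Q is negative semidefinite.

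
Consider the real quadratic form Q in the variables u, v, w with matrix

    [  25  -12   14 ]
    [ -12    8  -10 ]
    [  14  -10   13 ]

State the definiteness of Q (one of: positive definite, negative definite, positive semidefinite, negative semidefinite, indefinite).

positive definite

Leading principal minors: Δ_1 = 25, Δ_2 = 56, Δ_3 = 20.
All leading principal minors are positive, so by Sylvester's criterion Q is positive definite.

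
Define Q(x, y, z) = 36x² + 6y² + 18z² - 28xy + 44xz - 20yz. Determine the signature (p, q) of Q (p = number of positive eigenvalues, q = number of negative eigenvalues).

(3, 0)

Write A = [[36, -14, 22], [-14, 6, -10], [22, -10, 18]].
Applying the same elementary operations to the rows and columns of A produces a congruent diagonal matrix with entries 36, 5/9, 4/5.
That gives 3 positive pivots.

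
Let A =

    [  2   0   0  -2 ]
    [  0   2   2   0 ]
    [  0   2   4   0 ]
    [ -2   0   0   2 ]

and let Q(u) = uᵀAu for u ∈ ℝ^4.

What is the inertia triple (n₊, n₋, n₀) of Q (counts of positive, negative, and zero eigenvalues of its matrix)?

Row-reducing A symmetrically gives the diagonal entries 2, 2, 2, 0.
So there are 3 positive, 1 zero pivots.

(3, 0, 1)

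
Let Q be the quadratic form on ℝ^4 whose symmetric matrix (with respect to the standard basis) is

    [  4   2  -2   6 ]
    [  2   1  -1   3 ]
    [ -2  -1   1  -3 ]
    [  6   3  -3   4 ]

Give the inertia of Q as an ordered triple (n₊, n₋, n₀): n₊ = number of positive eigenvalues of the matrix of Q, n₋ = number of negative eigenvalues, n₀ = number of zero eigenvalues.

Congruent diagonalization of A (simultaneous row and column reduction) yields pivots 4, 0, 0, -5.
That gives 1 positive, 1 negative, 2 zero pivots.

(1, 1, 2)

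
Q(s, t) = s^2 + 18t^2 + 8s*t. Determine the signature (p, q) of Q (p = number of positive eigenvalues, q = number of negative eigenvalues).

The symmetric matrix is A = [[1, 4], [4, 18]].
An LDLᵀ factorisation of A has diagonal entries 1, 2.
That gives 2 positive pivots.

(2, 0)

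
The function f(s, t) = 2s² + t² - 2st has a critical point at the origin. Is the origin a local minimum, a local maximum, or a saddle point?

The Hessian at the origin is H = [[4, -2], [-2, 2]].
det H = 4·2 − (-2)² = 4 > 0 and H[1,1] = 4 > 0, so H is positive definite.
Therefore the origin is a local minimum.

local minimum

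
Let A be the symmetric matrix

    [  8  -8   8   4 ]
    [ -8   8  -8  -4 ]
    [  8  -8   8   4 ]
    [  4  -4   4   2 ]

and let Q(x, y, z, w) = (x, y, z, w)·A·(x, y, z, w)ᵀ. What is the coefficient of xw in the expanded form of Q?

The coefficient of xw is A[1,4] + A[4,1] = 2·4 = 8.

8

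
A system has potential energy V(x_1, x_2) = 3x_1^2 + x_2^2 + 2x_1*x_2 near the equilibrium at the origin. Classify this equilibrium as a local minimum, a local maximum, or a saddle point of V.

local minimum

The Hessian at the origin is H = [[6, 2], [2, 2]].
det H = 6·2 − (2)² = 8 > 0 and H[1,1] = 6 > 0, so H is positive definite.
Therefore the origin is a local minimum.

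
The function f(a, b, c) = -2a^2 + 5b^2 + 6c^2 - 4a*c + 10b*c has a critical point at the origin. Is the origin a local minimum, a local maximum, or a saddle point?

The Hessian at the origin is H = [[-4, 0, -4], [0, 10, 10], [-4, 10, 12]].
Symmetric row and column elimination reduces H to a congruent diagonal form with pivots -4, 10, 6.
That gives 2 positive, 1 negative pivots.
H is indefinite, so the origin is a saddle point.

saddle point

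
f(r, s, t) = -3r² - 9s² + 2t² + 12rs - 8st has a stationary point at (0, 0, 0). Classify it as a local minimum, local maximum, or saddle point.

saddle point

The Hessian at the origin is H = [[-6, 12, 0], [12, -18, -8], [0, -8, 4]].
Symmetric row and column elimination reduces H to a congruent diagonal form with pivots -6, 6, -20/3.
So there are 1 positive, 2 negative pivots.
H is indefinite, so the origin is a saddle point.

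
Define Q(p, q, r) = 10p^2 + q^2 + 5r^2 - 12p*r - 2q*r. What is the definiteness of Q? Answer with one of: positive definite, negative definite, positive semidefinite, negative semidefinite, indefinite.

The associated matrix is A = [[10, 0, -6], [0, 1, -1], [-6, -1, 5]].
Row-reducing A symmetrically gives the diagonal entries 10, 1, 2/5.
Counting signs: 3 positive.
Hence Q is positive definite.

positive definite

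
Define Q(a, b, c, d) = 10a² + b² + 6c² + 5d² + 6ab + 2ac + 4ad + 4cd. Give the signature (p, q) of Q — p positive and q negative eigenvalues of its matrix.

(4, 0)

Write A = [[10, 3, 1, 2], [3, 1, 0, 0], [1, 0, 6, 2], [2, 0, 2, 5]].
Row-reducing A symmetrically gives the diagonal entries 10, 1/10, 5, 1.
Counting signs: 4 positive.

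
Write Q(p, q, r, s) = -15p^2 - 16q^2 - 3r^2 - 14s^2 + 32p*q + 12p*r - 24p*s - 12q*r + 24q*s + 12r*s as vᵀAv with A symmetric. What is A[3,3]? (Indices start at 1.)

-3

The coefficient of r^2 in Q is -3, and that is exactly A[3,3].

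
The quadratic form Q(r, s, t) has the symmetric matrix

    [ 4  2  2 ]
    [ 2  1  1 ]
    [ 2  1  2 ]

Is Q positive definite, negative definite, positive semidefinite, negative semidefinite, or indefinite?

positive semidefinite

Symmetric row and column elimination reduces A to a congruent diagonal form with pivots 4, 0, 1.
That gives 2 positive, 1 zero pivots.
Hence Q is positive semidefinite.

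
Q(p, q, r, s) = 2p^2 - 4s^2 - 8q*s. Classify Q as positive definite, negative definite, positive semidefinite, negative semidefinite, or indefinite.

The symmetric matrix is A = [[2, 0, 0, 0], [0, 0, 0, -4], [0, 0, 0, 0], [0, -4, 0, -4]].
A is congruent to a diagonal matrix with 2 positive, 1 negative and 1 zero entries, so Q is indefinite.

indefinite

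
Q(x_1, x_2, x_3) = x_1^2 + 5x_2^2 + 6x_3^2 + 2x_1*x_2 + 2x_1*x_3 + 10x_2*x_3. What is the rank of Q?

3

The associated matrix is A = [[1, 1, 1], [1, 5, 5], [1, 5, 6]].
Applying the same elementary operations to the rows and columns of A produces a congruent diagonal matrix with entries 1, 4, 1.
That gives 3 positive pivots.
The rank is the number of nonzero pivots: 3.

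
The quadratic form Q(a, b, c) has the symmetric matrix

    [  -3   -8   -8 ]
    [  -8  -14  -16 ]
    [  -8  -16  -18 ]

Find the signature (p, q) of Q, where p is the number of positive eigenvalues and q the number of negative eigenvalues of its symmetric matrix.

Congruent diagonalization of A (simultaneous row and column reduction) yields pivots -3, 22/3, -6/11.
Counting signs: 1 positive, 2 negative.

(1, 2)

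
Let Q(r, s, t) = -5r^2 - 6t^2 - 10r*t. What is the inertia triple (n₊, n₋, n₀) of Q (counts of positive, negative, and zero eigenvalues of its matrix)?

(0, 2, 1)

The symmetric matrix is A = [[-5, 0, -5], [0, 0, 0], [-5, 0, -6]].
Congruent diagonalization of A (simultaneous row and column reduction) yields pivots -5, 0, -1.
So there are 2 negative, 1 zero pivots.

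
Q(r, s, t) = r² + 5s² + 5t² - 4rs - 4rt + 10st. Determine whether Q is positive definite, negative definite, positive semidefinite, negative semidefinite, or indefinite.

The symmetric matrix is A = [[1, -2, -2], [-2, 5, 5], [-2, 5, 5]].
Congruent diagonalization of A (simultaneous row and column reduction) yields pivots 1, 1, 0.
That gives 2 positive, 1 zero pivots.
Hence Q is positive semidefinite.

positive semidefinite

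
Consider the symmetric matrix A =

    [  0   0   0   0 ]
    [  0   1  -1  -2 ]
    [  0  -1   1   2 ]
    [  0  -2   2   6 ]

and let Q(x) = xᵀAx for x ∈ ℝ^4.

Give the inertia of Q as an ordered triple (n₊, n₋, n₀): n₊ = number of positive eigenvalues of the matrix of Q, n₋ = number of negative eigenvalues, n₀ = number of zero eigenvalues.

Row-reducing A symmetrically gives the diagonal entries 0, 1, 0, 2.
Counting signs: 2 positive, 2 zero.

(2, 0, 2)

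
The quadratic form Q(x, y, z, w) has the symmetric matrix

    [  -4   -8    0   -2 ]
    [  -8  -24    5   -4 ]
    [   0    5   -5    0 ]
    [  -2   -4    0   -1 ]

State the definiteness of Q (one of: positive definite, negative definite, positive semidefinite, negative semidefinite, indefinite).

Applying the same elementary operations to the rows and columns of A produces a congruent diagonal matrix with entries -4, -8, -15/8, 0.
Counting signs: 3 negative, 1 zero.
Hence Q is negative semidefinite.

negative semidefinite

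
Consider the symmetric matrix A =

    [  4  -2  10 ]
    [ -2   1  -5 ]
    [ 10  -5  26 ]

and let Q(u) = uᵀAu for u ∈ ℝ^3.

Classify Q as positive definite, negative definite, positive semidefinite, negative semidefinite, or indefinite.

Symmetric row and column elimination reduces A to a congruent diagonal form with pivots 4, 0, 1.
So there are 2 positive, 1 zero pivots.
Hence Q is positive semidefinite.

positive semidefinite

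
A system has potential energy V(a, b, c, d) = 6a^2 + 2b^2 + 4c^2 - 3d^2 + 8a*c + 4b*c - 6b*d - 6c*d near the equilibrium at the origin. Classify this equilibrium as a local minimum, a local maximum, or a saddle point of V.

saddle point

The Hessian at the origin is H = [[12, 0, 8, 0], [0, 4, 4, -6], [8, 4, 8, -6], [0, -6, -6, -6]].
Congruent diagonalization of H (simultaneous row and column reduction) yields pivots 12, 4, -4/3, -15.
Counting signs: 2 positive, 2 negative.
H is indefinite, so the origin is a saddle point.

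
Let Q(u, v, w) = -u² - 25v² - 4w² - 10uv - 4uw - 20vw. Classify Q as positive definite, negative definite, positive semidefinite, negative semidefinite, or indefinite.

The symmetric matrix is A = [[-1, -5, -2], [-5, -25, -10], [-2, -10, -4]].
Congruent diagonalization of A (simultaneous row and column reduction) yields pivots -1, 0, 0.
So there are 1 negative, 2 zero pivots.
Hence Q is negative semidefinite.

negative semidefinite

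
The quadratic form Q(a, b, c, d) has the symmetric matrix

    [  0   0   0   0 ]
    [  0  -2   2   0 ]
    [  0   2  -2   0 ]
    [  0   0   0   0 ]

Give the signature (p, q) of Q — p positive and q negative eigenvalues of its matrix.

(0, 1)

Applying the same elementary operations to the rows and columns of A produces a congruent diagonal matrix with entries 0, -2, 0, 0.
Counting signs: 1 negative, 3 zero.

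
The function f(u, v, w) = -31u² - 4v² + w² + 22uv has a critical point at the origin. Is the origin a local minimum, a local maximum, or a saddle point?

saddle point

The Hessian at the origin is H = [[-62, 22, 0], [22, -8, 0], [0, 0, 2]].
Row-reducing H symmetrically gives the diagonal entries -62, -6/31, 2.
That gives 1 positive, 2 negative pivots.
H is indefinite, so the origin is a saddle point.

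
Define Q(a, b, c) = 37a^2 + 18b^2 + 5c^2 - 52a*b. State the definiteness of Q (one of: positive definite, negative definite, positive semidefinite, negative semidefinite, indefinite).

indefinite

The symmetric matrix is A = [[37, -26, 0], [-26, 18, 0], [0, 0, 5]].
An LDLᵀ factorisation of A has diagonal entries 37, -10/37, 5.
So there are 2 positive, 1 negative pivots.
Hence Q is indefinite.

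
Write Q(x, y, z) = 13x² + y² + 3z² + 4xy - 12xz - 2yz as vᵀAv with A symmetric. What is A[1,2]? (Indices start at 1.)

2

The coefficient of x·y in Q is 4. For a symmetric A this equals A[1,2] + A[2,1] = 2·A[1,2].
So A[1,2] = 4/2 = 2.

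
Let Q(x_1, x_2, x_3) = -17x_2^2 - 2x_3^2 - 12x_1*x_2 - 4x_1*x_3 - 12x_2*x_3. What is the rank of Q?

The symmetric matrix is A = [[0, -6, -2], [-6, -17, -6], [-2, -6, -2]].
Row reduction of A gives 3 nonzero rows, so rank A = 3.

3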